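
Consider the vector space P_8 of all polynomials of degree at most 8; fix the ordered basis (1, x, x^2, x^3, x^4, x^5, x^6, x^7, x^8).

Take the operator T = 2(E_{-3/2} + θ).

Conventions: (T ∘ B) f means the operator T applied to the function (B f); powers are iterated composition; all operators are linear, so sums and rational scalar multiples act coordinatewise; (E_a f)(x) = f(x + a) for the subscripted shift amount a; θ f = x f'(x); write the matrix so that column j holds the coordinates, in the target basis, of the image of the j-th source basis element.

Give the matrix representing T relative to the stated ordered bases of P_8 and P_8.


the matrix is [[2, -3, 9/2, -27/4, 81/8, -243/16, 729/32, -2187/64, 6561/128]; [0, 4, -6, 27/2, -27, 405/8, -729/8, 5103/32, -2187/8]; [0, 0, 6, -9, 27, -135/2, 1215/8, -5103/16, 5103/8]; [0, 0, 0, 8, -12, 45, -135, 2835/8, -1701/2]; [0, 0, 0, 0, 10, -15, 135/2, -945/4, 2835/4]; [0, 0, 0, 0, 0, 12, -18, 189/2, -378]; [0, 0, 0, 0, 0, 0, 14, -21, 126]; [0, 0, 0, 0, 0, 0, 0, 16, -24]; [0, 0, 0, 0, 0, 0, 0, 0, 18]] (rows listed top to bottom)

image of 1: 2
image of x: 4x - 3
image of x^2: 6x^2 - 6x + 9/2
image of x^3: 8x^3 - 9x^2 + (27/2)x - 27/4
image of x^4: 10x^4 - 12x^3 + 27x^2 - 27x + 81/8
image of x^5: 12x^5 - 15x^4 + 45x^3 - (135/2)x^2 + (405/8)x - 243/16
image of x^6: 14x^6 - 18x^5 + (135/2)x^4 - 135x^3 + (1215/8)x^2 - (729/8)x + 729/32
image of x^7: 16x^7 - 21x^6 + (189/2)x^5 - (945/4)x^4 + (2835/8)x^3 - (5103/16)x^2 + (5103/32)x - 2187/64
image of x^8: 18x^8 - 24x^7 + 126x^6 - 378x^5 + (2835/4)x^4 - (1701/2)x^3 + (5103/8)x^2 - (2187/8)x + 6561/128
each image's coordinates form column j of the matrix


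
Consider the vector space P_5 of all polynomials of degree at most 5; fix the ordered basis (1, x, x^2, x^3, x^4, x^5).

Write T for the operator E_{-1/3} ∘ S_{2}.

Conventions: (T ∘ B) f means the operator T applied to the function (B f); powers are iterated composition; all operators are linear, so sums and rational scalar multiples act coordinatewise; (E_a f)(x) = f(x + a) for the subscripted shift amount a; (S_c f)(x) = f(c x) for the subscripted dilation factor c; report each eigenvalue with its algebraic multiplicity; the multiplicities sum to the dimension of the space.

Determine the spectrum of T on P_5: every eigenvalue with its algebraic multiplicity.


λ = 1 (multiplicity 1), λ = 2 (multiplicity 1), λ = 4 (multiplicity 1), λ = 8 (multiplicity 1), λ = 16 (multiplicity 1), λ = 32 (multiplicity 1)

image of 1: 1
image of x: 2x - 2/3
image of x^2: 4x^2 - (8/3)x + 4/9
image of x^3: 8x^3 - 8x^2 + (8/3)x - 8/27
image of x^4: 16x^4 - (64/3)x^3 + (32/3)x^2 - (64/27)x + 16/81
image of x^5: 32x^5 - (160/3)x^4 + (320/9)x^3 - (320/27)x^2 + (160/81)x - 32/243
the matrix is upper triangular; its diagonal is (1, 2, 4, 8, 16, 32)
for a triangular matrix the eigenvalues are the diagonal entries, with algebraic multiplicity their repetition count


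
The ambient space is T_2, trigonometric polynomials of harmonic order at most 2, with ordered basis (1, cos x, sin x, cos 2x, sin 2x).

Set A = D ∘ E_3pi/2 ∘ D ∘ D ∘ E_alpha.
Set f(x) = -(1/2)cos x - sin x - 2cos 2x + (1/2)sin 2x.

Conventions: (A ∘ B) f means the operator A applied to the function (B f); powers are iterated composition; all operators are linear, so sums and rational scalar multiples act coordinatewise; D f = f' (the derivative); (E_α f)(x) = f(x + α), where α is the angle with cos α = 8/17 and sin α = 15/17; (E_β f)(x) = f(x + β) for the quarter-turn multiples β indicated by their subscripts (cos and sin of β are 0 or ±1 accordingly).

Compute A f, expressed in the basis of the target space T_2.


g(x) = (19/17)cos x + (1/34)sin x + (188/17)cos 2x - (208/17)sin 2x

E_alpha f = -(19/17)cos x - (1/34)sin x + (26/17)cos 2x + (47/34)sin 2x
D E_alpha f = -(1/34)cos x + (19/17)sin x + (47/17)cos 2x - (52/17)sin 2x
D D E_alpha f = (19/17)cos x + (1/34)sin x - (104/17)cos 2x - (94/17)sin 2x
E_3pi/2 (D ∘ D ∘ E_alpha) f = -(1/34)cos x + (19/17)sin x + (104/17)cos 2x + (94/17)sin 2x
D E_3pi/2 (D ∘ D ∘ E_alpha) f = (19/17)cos x + (1/34)sin x + (188/17)cos 2x - (208/17)sin 2x


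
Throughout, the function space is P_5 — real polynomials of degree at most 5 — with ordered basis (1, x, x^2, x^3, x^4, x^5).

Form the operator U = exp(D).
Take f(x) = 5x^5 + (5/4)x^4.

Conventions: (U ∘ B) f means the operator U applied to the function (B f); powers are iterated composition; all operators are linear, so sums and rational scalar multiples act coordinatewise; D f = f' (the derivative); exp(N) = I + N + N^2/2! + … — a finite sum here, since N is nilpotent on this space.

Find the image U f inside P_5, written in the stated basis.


the image equals g(x) = 5x^5 + (105/4)x^4 + 55x^3 + (115/2)x^2 + 30x + 25/4

order-1 term: 25x^4 + 5x^3
order-2 term: 50x^3 + (15/2)x^2
order-3 term: 50x^2 + 5x
order-4 term: 25x + 5/4
order-5 term: 5
the series for exp(D) f terminates at order 5
exp(D) f = 5x^5 + (105/4)x^4 + 55x^3 + (115/2)x^2 + 30x + 25/4


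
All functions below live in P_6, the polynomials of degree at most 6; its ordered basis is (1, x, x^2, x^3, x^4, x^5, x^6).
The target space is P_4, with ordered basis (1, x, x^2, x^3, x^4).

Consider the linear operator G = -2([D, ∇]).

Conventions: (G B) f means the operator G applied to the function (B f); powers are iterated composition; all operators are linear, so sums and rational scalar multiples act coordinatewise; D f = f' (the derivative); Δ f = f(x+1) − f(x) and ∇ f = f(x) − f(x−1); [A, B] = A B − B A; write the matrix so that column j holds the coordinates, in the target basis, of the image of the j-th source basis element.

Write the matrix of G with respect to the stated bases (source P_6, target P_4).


the matrix is [[0, 0, 0, 0, 0, 0, 0]; [0, 0, 0, 0, 0, 0, 0]; [0, 0, 0, 0, 0, 0, 0]; [0, 0, 0, 0, 0, 0, 0]; [0, 0, 0, 0, 0, 0, 0]] (rows listed top to bottom)

image of 1: 0
image of x: 0
image of x^2: 0
image of x^3: 0
image of x^4: 0
image of x^5: 0
image of x^6: 0
each image's coordinates form column j of the matrix


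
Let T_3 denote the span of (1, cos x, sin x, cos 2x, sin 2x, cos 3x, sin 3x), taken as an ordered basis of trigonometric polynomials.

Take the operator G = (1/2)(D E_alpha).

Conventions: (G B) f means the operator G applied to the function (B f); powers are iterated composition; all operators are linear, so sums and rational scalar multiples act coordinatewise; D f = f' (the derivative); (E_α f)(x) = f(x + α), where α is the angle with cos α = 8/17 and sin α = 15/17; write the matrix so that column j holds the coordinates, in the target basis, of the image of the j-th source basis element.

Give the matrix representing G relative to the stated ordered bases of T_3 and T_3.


image of 1: 0
image of cos x: -(15/34)cos x - (4/17)sin x
image of sin x: (4/17)cos x - (15/34)sin x
image of cos 2x: -(240/289)cos 2x + (161/289)sin 2x
image of sin 2x: -(161/289)cos 2x - (240/289)sin 2x
image of cos 3x: (1485/9826)cos 3x + (7332/4913)sin 3x
image of sin 3x: -(7332/4913)cos 3x + (1485/9826)sin 3x
each image's coordinates form column j of the matrix

the matrix is [[0, 0, 0, 0, 0, 0, 0]; [0, -15/34, 4/17, 0, 0, 0, 0]; [0, -4/17, -15/34, 0, 0, 0, 0]; [0, 0, 0, -240/289, -161/289, 0, 0]; [0, 0, 0, 161/289, -240/289, 0, 0]; [0, 0, 0, 0, 0, 1485/9826, -7332/4913]; [0, 0, 0, 0, 0, 7332/4913, 1485/9826]] (rows listed top to bottom)


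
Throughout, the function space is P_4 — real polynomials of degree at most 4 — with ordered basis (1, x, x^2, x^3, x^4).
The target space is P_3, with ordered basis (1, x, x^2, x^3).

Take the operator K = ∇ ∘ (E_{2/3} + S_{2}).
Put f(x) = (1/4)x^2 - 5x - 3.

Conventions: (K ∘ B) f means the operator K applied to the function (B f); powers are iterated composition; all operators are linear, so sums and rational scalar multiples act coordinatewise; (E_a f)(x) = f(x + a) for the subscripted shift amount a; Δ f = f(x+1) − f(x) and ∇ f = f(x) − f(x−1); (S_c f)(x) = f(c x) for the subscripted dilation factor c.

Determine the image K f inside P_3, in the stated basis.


the result is g(x) = (5/2)x - 191/12

E_{2/3} f = (1/4)x^2 - (14/3)x - 56/9
S_{2} f = x^2 - 10x - 3
(E_{2/3} + S_{2}) f = (5/4)x^2 - (44/3)x - 83/9
∇ (E_{2/3} + S_{2}) f = (5/2)x - 191/12


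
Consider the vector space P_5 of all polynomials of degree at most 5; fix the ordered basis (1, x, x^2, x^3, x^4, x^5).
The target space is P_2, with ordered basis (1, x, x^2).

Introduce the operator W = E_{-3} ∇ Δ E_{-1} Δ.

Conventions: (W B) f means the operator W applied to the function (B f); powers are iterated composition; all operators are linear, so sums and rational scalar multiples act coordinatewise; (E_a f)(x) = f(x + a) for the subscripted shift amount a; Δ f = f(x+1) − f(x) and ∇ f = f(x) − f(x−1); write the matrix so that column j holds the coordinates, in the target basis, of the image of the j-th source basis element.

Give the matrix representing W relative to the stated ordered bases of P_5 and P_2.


the matrix is [[0, 0, 0, 6, -84, 750]; [0, 0, 0, 0, 24, -420]; [0, 0, 0, 0, 0, 60]] (rows listed top to bottom)

image of 1: 0
image of x: 0
image of x^2: 0
image of x^3: 6
image of x^4: 24x - 84
image of x^5: 60x^2 - 420x + 750
each image's coordinates form column j of the matrix


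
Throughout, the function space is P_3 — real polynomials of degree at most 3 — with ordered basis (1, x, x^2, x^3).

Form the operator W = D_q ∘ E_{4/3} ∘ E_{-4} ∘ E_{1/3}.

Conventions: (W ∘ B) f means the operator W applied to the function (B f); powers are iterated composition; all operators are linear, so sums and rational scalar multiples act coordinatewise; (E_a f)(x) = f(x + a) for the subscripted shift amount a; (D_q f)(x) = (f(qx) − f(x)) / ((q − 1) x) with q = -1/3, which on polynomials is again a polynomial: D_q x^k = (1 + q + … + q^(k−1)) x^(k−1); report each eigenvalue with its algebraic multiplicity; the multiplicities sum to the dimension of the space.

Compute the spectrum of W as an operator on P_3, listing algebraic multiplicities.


image of 1: 0
image of x: 1
image of x^2: (2/3)x - 14/3
image of x^3: (7/9)x^2 - (14/3)x + 49/3
the matrix is upper triangular; its diagonal is (0, 0, 0, 0)
for a triangular matrix the eigenvalues are the diagonal entries, with algebraic multiplicity their repetition count

λ = 0 (multiplicity 4)


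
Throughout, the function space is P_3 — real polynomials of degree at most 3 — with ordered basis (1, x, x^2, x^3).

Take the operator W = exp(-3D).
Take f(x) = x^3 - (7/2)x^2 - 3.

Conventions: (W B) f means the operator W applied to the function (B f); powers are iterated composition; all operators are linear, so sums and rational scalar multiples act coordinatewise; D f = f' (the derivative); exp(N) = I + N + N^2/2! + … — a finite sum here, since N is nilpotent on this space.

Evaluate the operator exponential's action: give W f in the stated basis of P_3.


g(x) = x^3 - (25/2)x^2 + 48x - 123/2

order-1 term: -9x^2 + 21x
order-2 term: 27x - 63/2
order-3 term: -27
the series for exp(-3D) f terminates at order 3
exp(-3D) f = x^3 - (25/2)x^2 + 48x - 123/2


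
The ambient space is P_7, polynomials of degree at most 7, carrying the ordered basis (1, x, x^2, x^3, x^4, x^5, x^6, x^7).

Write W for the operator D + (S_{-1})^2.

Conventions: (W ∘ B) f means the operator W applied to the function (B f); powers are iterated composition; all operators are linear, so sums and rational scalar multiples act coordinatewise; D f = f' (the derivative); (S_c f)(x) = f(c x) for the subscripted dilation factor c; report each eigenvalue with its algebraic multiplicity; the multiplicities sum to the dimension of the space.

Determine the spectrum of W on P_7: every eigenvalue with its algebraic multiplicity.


λ = 1 (multiplicity 8)

image of 1: 1
image of x: x + 1
image of x^2: x^2 + 2x
image of x^3: x^3 + 3x^2
image of x^4: x^4 + 4x^3
image of x^5: x^5 + 5x^4
image of x^6: x^6 + 6x^5
image of x^7: x^7 + 7x^6
the matrix is upper triangular; its diagonal is (1, 1, 1, 1, 1, 1, 1, 1)
for a triangular matrix the eigenvalues are the diagonal entries, with algebraic multiplicity their repetition count


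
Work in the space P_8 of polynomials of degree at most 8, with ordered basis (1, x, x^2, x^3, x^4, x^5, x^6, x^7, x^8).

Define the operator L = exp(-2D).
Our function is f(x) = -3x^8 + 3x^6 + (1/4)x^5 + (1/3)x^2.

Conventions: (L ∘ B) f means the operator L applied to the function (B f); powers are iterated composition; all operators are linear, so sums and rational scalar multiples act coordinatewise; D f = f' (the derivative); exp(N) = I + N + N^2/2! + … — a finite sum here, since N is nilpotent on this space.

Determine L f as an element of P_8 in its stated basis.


the result is g(x) = -3x^8 + 48x^7 - 333x^6 + (5233/4)x^5 - (6365/2)x^4 + 4906x^3 - (14027/3)x^2 + (7544/3)x - 1748/3

order-1 term: 48x^7 - 36x^5 - (5/2)x^4 - (4/3)x
order-2 term: -336x^6 + 180x^4 + 10x^3 + 4/3
order-3 term: 1344x^5 - 480x^3 - 20x^2
order-4 term: -3360x^4 + 720x^2 + 20x
order-5 term: 5376x^3 - 576x - 8
order-6 term: -5376x^2 + 192
order-7 term: 3072x
order-8 term: -768
the series for exp(-2D) f terminates at order 8
exp(-2D) f = -3x^8 + 48x^7 - 333x^6 + (5233/4)x^5 - (6365/2)x^4 + 4906x^3 - (14027/3)x^2 + (7544/3)x - 1748/3


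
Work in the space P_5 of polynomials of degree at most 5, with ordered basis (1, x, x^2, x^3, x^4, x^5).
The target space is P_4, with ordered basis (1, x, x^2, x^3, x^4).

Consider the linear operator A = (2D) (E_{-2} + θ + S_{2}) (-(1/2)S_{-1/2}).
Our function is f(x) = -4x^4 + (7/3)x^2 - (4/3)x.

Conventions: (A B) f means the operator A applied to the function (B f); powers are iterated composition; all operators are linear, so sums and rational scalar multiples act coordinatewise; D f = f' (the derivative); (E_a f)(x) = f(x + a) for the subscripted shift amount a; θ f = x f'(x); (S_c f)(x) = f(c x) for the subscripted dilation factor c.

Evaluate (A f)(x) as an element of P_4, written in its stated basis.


S_{-1/2} f = -(1/4)x^4 + (7/12)x^2 + (2/3)x
(-(1/2)S_{-1/2}) f = (1/8)x^4 - (7/24)x^2 - (1/3)x
E_{-2} (-(1/2)S_{-1/2}) f = (1/8)x^4 - x^3 + (65/24)x^2 - (19/6)x + 3/2
θ (-(1/2)S_{-1/2}) f = (1/2)x^4 - (7/12)x^2 - (1/3)x
S_{2} (-(1/2)S_{-1/2}) f = 2x^4 - (7/6)x^2 - (2/3)x
(E_{-2} + θ + S_{2}) (-(1/2)S_{-1/2}) f = (21/8)x^4 - x^3 + (23/24)x^2 - (25/6)x + 3/2
D ((E_{-2} + θ + S_{2}) (-(1/2)S_{-1/2})) f = (21/2)x^3 - 3x^2 + (23/12)x - 25/6
(2D) ((E_{-2} + θ + S_{2}) (-(1/2)S_{-1/2})) f = 21x^3 - 6x^2 + (23/6)x - 25/3

the image equals g(x) = 21x^3 - 6x^2 + (23/6)x - 25/3


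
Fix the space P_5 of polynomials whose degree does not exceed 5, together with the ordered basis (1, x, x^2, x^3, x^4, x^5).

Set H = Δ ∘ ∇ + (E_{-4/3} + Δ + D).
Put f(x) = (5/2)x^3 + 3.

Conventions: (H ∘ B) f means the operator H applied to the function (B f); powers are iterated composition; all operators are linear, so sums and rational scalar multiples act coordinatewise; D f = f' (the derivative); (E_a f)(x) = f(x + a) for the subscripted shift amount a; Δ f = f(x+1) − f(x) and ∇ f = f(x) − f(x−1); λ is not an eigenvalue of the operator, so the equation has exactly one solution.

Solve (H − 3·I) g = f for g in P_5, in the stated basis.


write g with unknown coordinates in the stated basis and equate coefficients in (H − 3·I) g = f
solving from the highest basis element down gives g = -(5/4)x^3 - (5/4)x^2 - (235/24)x - 1489/216
check: H g = -(5/4)x^3 - (15/4)x^2 - (235/8)x - 1273/72
so H g − 3·g = (5/2)x^3 + 3 = f ✓

the result is g(x) = -(5/4)x^3 - (5/4)x^2 - (235/24)x - 1489/216


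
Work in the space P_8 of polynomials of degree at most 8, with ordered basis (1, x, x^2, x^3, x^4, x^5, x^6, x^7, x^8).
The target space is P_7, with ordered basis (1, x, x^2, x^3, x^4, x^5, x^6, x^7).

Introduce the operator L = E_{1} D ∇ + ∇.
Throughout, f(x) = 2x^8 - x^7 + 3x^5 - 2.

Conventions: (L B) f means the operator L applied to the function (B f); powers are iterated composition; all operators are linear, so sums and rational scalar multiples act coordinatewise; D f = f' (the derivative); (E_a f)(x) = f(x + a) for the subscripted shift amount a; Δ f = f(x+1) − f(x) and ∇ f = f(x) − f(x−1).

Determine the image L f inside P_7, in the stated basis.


the result is g(x) = 16x^7 + 49x^6 + 427x^5 + 295x^4 + 597x^3 + 274x^2 + 138x + 24

∇ f = 16x^7 - 63x^6 + 133x^5 - 160x^4 + 117x^3 - 47x^2 + 8x
D ∇ f = 112x^6 - 378x^5 + 665x^4 - 640x^3 + 351x^2 - 94x + 8
E_{1} D ∇ f = 112x^6 + 294x^5 + 455x^4 + 480x^3 + 321x^2 + 130x + 24
∇ f = 16x^7 - 63x^6 + 133x^5 - 160x^4 + 117x^3 - 47x^2 + 8x
(E_{1} D ∇ + ∇) f = 16x^7 + 49x^6 + 427x^5 + 295x^4 + 597x^3 + 274x^2 + 138x + 24


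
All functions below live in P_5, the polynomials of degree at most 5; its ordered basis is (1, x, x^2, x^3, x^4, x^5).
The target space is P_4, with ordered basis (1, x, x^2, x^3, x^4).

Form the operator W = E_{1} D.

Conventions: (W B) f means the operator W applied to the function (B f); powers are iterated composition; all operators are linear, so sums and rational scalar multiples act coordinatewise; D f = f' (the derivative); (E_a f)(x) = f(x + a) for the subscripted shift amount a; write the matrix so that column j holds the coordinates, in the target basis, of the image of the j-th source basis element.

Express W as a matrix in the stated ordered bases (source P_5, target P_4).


image of 1: 0
image of x: 1
image of x^2: 2x + 2
image of x^3: 3x^2 + 6x + 3
image of x^4: 4x^3 + 12x^2 + 12x + 4
image of x^5: 5x^4 + 20x^3 + 30x^2 + 20x + 5
each image's coordinates form column j of the matrix

the matrix is [[0, 1, 2, 3, 4, 5]; [0, 0, 2, 6, 12, 20]; [0, 0, 0, 3, 12, 30]; [0, 0, 0, 0, 4, 20]; [0, 0, 0, 0, 0, 5]] (rows listed top to bottom)


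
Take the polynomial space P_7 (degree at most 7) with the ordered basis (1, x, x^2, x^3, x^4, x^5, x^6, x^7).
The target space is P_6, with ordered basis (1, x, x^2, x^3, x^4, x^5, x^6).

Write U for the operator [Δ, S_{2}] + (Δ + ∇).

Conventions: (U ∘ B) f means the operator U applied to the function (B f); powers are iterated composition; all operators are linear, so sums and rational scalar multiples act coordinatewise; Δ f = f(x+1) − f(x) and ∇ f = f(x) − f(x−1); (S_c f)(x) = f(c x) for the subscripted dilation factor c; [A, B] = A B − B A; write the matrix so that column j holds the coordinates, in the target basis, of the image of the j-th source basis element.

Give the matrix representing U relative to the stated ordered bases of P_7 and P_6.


the matrix is [[0, 3, 3, 9, 15, 33, 63, 129]; [0, 0, 8, 18, 64, 150, 384, 882]; [0, 0, 0, 18, 72, 300, 900, 2646]; [0, 0, 0, 0, 40, 240, 1160, 4200]; [0, 0, 0, 0, 0, 90, 720, 3990]; [0, 0, 0, 0, 0, 0, 204, 2016]; [0, 0, 0, 0, 0, 0, 0, 462]] (rows listed top to bottom)

image of 1: 0
image of x: 3
image of x^2: 8x + 3
image of x^3: 18x^2 + 18x + 9
image of x^4: 40x^3 + 72x^2 + 64x + 15
image of x^5: 90x^4 + 240x^3 + 300x^2 + 150x + 33
image of x^6: 204x^5 + 720x^4 + 1160x^3 + 900x^2 + 384x + 63
image of x^7: 462x^6 + 2016x^5 + 3990x^4 + 4200x^3 + 2646x^2 + 882x + 129
each image's coordinates form column j of the matrix


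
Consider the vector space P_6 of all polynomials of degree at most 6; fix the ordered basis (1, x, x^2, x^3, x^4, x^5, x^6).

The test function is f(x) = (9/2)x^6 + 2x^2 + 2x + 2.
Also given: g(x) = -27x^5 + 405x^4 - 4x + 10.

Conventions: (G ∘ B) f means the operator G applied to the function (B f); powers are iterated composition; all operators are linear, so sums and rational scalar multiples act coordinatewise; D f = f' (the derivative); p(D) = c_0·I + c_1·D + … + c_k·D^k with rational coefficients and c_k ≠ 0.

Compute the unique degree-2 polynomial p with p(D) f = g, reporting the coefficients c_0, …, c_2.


c_0 = 0, c_1 = -1, c_2 = 3

D^0 f = (9/2)x^6 + 2x^2 + 2x + 2
D^1 f = 27x^5 + 4x + 2
D^2 f = 135x^4 + 4
matching coefficients of g against c_0 f + c_1 Df + … from the top degree down determines the c_i
solution: c_0 = 0, c_1 = -1, c_2 = 3


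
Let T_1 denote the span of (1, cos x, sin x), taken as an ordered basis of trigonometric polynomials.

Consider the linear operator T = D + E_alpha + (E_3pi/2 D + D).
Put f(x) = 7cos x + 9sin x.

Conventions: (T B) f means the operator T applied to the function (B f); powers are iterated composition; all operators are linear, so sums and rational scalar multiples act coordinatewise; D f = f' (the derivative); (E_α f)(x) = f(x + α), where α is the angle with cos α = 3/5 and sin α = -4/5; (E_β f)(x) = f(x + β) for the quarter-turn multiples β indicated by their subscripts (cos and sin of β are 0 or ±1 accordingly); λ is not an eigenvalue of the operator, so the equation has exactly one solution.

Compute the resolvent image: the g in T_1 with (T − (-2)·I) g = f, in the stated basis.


the image equals g(x) = cos x + (17/6)sin x

write g with unknown coordinates in the stated basis and equate coefficients in (T − (-2)·I) g = f
solving from the highest basis element down gives g = cos x + (17/6)sin x
check: T g = 5cos x + (10/3)sin x
so T g − (-2)·g = 7cos x + 9sin x = f ✓


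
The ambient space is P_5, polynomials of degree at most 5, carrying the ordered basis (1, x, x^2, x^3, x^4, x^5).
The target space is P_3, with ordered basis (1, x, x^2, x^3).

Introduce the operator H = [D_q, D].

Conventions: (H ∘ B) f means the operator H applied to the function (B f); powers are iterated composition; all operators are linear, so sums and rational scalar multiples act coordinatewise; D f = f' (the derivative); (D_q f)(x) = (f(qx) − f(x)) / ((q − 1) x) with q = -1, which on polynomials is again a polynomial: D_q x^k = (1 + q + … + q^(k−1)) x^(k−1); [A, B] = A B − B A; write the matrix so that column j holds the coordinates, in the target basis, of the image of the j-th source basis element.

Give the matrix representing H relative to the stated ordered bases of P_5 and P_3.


image of 1: 0
image of x: 0
image of x^2: 2
image of x^3: -2x
image of x^4: 4x^2
image of x^5: -4x^3
each image's coordinates form column j of the matrix

the matrix is [[0, 0, 2, 0, 0, 0]; [0, 0, 0, -2, 0, 0]; [0, 0, 0, 0, 4, 0]; [0, 0, 0, 0, 0, -4]] (rows listed top to bottom)


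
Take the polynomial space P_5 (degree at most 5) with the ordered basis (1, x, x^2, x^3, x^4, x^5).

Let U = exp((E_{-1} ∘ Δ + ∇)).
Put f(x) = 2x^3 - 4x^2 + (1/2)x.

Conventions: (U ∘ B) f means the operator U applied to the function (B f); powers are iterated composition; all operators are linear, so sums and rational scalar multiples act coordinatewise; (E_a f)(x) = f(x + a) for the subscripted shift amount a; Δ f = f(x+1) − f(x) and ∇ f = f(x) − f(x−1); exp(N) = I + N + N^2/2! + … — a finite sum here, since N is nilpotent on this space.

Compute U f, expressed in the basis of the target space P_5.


order-1 term: 12x^2 - 28x + 13
order-2 term: 24x - 40
order-3 term: 16
the series for exp((E_{-1} ∘ Δ + ∇)) f terminates at order 3
exp((E_{-1} ∘ Δ + ∇)) f = 2x^3 + 8x^2 - (7/2)x - 11

g(x) = 2x^3 + 8x^2 - (7/2)x - 11


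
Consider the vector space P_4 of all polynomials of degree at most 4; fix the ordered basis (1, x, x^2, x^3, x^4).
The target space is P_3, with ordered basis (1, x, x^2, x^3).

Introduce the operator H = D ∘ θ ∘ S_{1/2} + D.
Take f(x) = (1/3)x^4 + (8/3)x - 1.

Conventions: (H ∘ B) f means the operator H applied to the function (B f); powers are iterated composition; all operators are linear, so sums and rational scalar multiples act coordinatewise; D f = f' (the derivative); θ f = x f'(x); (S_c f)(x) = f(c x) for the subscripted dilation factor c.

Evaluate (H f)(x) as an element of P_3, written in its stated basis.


the result is g(x) = (5/3)x^3 + 4

S_{1/2} f = (1/48)x^4 + (4/3)x - 1
θ S_{1/2} f = (1/12)x^4 + (4/3)x
D θ S_{1/2} f = (1/3)x^3 + 4/3
D f = (4/3)x^3 + 8/3
(D ∘ θ ∘ S_{1/2} + D) f = (5/3)x^3 + 4


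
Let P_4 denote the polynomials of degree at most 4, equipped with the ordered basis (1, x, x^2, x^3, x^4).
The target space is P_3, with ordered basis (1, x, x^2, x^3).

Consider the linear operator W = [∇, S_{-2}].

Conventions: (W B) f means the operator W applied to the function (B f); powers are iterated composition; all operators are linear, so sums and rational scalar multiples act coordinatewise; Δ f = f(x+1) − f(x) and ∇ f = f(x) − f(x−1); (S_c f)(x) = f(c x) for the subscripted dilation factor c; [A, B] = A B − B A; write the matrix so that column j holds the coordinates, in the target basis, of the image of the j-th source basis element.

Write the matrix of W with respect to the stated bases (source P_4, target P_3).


image of 1: 0
image of x: -3
image of x^2: 12x - 3
image of x^3: -36x^2 + 18x - 9
image of x^4: 96x^3 - 72x^2 + 72x - 15
each image's coordinates form column j of the matrix

the matrix is [[0, -3, -3, -9, -15]; [0, 0, 12, 18, 72]; [0, 0, 0, -36, -72]; [0, 0, 0, 0, 96]] (rows listed top to bottom)


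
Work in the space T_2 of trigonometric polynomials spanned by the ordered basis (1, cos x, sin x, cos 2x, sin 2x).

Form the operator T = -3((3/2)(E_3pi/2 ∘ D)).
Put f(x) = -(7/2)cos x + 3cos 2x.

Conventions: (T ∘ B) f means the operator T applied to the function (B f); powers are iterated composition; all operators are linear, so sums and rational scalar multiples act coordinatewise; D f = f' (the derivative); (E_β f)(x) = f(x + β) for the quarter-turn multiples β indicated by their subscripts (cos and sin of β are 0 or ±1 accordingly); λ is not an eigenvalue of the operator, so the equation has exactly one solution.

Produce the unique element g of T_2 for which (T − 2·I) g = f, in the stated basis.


write g with unknown coordinates in the stated basis and equate coefficients in (T − 2·I) g = f
solving from the highest basis element down gives g = (7/13)cos x - (6/85)cos 2x + (27/85)sin 2x
check: T g = -(63/26)cos x + (243/85)cos 2x + (54/85)sin 2x
so T g − 2·g = -(7/2)cos x + 3cos 2x = f ✓

the result is g(x) = (7/13)cos x - (6/85)cos 2x + (27/85)sin 2x


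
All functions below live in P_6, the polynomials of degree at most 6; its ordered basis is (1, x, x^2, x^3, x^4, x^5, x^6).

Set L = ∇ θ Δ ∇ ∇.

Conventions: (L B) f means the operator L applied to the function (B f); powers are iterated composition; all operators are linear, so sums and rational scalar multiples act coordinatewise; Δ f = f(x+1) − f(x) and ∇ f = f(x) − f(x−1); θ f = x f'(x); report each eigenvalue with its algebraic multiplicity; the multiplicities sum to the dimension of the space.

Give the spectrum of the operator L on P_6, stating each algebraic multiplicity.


image of 1: 0
image of x: 0
image of x^2: 0
image of x^3: 0
image of x^4: 24
image of x^5: 240x - 180
image of x^6: 1080x^2 - 1800x + 900
the matrix is upper triangular; its diagonal is (0, 0, 0, 0, 0, 0, 0)
for a triangular matrix the eigenvalues are the diagonal entries, with algebraic multiplicity their repetition count

λ = 0 (multiplicity 7)


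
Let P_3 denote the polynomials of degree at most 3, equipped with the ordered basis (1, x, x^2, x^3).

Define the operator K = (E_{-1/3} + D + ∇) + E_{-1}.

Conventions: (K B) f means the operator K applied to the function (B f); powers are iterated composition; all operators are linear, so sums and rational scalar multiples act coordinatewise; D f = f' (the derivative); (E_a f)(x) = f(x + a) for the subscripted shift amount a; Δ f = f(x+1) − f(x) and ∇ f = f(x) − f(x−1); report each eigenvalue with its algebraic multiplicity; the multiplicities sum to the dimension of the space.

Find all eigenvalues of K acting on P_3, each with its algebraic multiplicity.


image of 1: 2
image of x: 2x + 2/3
image of x^2: 2x^2 + (4/3)x + 1/9
image of x^3: 2x^3 + 2x^2 + (1/3)x - 1/27
the matrix is upper triangular; its diagonal is (2, 2, 2, 2)
for a triangular matrix the eigenvalues are the diagonal entries, with algebraic multiplicity their repetition count

λ = 2 (multiplicity 4)


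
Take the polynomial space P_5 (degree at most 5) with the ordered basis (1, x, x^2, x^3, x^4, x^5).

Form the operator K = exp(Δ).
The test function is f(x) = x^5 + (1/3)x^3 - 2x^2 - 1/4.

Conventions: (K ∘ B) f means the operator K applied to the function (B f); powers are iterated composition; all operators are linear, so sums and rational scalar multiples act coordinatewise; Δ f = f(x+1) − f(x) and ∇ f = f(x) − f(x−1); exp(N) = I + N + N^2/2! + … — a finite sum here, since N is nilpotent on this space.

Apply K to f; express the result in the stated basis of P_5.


order-1 term: 5x^4 + 10x^3 + 11x^2 + 2x - 2/3
order-2 term: 10x^3 + 30x^2 + 36x + 14
order-3 term: 10x^2 + 30x + 76/3
order-4 term: 5x + 10
order-5 term: 1
the series for exp(Δ) f terminates at order 5
exp(Δ) f = x^5 + 5x^4 + (61/3)x^3 + 49x^2 + 73x + 593/12

the result is g(x) = x^5 + 5x^4 + (61/3)x^3 + 49x^2 + 73x + 593/12


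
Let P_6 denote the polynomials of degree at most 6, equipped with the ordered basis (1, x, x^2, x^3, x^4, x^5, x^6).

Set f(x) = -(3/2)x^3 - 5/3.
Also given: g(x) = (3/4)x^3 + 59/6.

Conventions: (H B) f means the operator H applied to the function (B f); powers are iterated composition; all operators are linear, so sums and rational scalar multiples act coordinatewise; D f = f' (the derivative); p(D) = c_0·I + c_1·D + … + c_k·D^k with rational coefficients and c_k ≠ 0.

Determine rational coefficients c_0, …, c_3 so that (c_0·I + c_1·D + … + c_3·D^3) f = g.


c_0 = -1/2, c_1 = 0, c_2 = 0, c_3 = -1

D^0 f = -(3/2)x^3 - 5/3
D^1 f = -(9/2)x^2
D^2 f = -9x
D^3 f = -9
matching coefficients of g against c_0 f + c_1 Df + … from the top degree down determines the c_i
solution: c_0 = -1/2, c_1 = 0, c_2 = 0, c_3 = -1


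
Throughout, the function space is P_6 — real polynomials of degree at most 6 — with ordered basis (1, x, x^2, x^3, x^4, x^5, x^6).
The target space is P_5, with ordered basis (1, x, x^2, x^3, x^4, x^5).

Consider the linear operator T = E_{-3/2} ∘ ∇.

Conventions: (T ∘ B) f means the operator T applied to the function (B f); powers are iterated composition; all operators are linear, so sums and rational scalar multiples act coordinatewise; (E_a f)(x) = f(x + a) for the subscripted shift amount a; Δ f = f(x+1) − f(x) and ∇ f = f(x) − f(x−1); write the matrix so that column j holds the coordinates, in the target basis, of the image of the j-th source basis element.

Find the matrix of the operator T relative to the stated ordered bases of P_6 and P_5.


the matrix is [[0, 1, -4, 49/4, -34, 1441/16, -931/4]; [0, 0, 2, -12, 49, -170, 4323/8]; [0, 0, 0, 3, -24, 245/2, -510]; [0, 0, 0, 0, 4, -40, 245]; [0, 0, 0, 0, 0, 5, -60]; [0, 0, 0, 0, 0, 0, 6]] (rows listed top to bottom)

image of 1: 0
image of x: 1
image of x^2: 2x - 4
image of x^3: 3x^2 - 12x + 49/4
image of x^4: 4x^3 - 24x^2 + 49x - 34
image of x^5: 5x^4 - 40x^3 + (245/2)x^2 - 170x + 1441/16
image of x^6: 6x^5 - 60x^4 + 245x^3 - 510x^2 + (4323/8)x - 931/4
each image's coordinates form column j of the matrix


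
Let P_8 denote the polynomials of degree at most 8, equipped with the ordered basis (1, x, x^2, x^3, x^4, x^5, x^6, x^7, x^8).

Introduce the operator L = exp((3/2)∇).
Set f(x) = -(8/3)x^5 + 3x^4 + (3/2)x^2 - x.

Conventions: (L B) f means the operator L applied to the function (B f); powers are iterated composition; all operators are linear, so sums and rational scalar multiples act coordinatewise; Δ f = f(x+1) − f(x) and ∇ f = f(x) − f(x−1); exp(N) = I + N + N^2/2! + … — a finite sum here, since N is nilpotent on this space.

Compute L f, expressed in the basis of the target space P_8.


the image equals g(x) = -(8/3)x^5 - 17x^4 - 2x^3 + 65x^2 - (13/2)x - 439/16

order-1 term: -20x^4 + 58x^3 - 67x^2 + (85/2)x - 49/4
order-2 term: -60x^3 + (441/2)x^2 - 291x + 1125/8
order-3 term: -90x^2 + (621/2)x - 1143/4
order-4 term: -(135/2)x + 2403/16
order-5 term: -81/4
the series for exp((3/2)∇) f terminates at order 5
exp((3/2)∇) f = -(8/3)x^5 - 17x^4 - 2x^3 + 65x^2 - (13/2)x - 439/16


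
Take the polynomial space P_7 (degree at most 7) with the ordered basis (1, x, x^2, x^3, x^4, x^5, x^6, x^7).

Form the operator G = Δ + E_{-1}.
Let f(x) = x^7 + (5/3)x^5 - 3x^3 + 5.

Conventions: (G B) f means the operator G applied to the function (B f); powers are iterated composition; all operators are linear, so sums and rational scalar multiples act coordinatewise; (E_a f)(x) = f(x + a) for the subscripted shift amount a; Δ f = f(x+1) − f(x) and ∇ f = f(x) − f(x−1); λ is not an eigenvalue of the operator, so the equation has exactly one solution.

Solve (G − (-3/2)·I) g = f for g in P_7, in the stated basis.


the image equals g(x) = (2/5)x^7 - (454/75)x^5 + (2702/75)x^3 - (24184/375)x + 2

write g with unknown coordinates in the stated basis and equate coefficients in (G − (-3/2)·I) g = f
solving from the highest basis element down gives g = (2/5)x^7 - (454/75)x^5 + (2702/75)x^3 - (24184/375)x + 2
check: G g = (2/5)x^7 + (806/75)x^5 - (1426/25)x^3 + (12092/125)x + 2
so G g − (-3/2)·g = x^7 + (5/3)x^5 - 3x^3 + 5 = f ✓


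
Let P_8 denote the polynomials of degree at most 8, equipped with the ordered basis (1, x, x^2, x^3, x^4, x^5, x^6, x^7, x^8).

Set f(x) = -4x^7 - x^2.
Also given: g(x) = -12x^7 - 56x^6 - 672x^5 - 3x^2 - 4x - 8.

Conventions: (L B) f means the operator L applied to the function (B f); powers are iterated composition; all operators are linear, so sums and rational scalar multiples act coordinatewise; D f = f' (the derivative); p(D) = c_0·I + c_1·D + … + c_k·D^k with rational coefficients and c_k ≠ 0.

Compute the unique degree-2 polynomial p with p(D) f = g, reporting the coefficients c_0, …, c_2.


c_0 = 3, c_1 = 2, c_2 = 4

D^0 f = -4x^7 - x^2
D^1 f = -28x^6 - 2x
D^2 f = -168x^5 - 2
matching coefficients of g against c_0 f + c_1 Df + … from the top degree down determines the c_i
solution: c_0 = 3, c_1 = 2, c_2 = 4


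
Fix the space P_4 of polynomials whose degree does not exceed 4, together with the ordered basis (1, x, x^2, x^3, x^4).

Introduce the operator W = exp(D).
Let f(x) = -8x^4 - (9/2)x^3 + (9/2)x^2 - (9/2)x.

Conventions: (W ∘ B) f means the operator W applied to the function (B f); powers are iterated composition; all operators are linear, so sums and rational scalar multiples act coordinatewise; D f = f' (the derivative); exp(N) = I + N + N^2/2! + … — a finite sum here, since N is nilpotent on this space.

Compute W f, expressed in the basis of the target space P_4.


order-1 term: -32x^3 - (27/2)x^2 + 9x - 9/2
order-2 term: -48x^2 - (27/2)x + 9/2
order-3 term: -32x - 9/2
order-4 term: -8
the series for exp(D) f terminates at order 4
exp(D) f = -8x^4 - (73/2)x^3 - 57x^2 - 41x - 25/2

the image equals g(x) = -8x^4 - (73/2)x^3 - 57x^2 - 41x - 25/2


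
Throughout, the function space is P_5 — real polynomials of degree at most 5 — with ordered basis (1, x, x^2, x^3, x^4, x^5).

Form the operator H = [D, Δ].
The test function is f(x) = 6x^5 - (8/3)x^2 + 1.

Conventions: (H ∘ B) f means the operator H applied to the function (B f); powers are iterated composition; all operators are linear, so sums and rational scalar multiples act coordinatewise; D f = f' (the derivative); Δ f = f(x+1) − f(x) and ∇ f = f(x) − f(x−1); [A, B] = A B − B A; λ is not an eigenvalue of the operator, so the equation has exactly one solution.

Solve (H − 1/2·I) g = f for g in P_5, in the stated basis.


the image equals g(x) = -12x^5 + (16/3)x^2 - 2

write g with unknown coordinates in the stated basis and equate coefficients in (H − 1/2·I) g = f
solving from the highest basis element down gives g = -12x^5 + (16/3)x^2 - 2
check: H g = 0
so H g − 1/2·g = 6x^5 - (8/3)x^2 + 1 = f ✓


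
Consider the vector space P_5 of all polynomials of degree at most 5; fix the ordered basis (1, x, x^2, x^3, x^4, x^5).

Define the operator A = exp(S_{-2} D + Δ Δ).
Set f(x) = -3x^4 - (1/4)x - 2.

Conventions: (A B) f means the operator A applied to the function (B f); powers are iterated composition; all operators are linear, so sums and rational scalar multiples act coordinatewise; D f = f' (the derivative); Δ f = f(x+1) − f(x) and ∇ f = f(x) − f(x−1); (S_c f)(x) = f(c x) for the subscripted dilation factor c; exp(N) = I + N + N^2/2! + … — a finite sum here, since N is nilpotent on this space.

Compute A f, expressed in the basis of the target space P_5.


g(x) = -3x^4 + 96x^3 + 540x^2 - (1921/4)x + 1935/4

order-1 term: 96x^3 - 36x^2 - 72x - 169/4
order-2 term: 576x^2 + 360x + 216
order-3 term: -768x + 504
order-4 term: -192
the series for exp(S_{-2} D + Δ Δ) f terminates at order 4
exp(S_{-2} D + Δ Δ) f = -3x^4 + 96x^3 + 540x^2 - (1921/4)x + 1935/4


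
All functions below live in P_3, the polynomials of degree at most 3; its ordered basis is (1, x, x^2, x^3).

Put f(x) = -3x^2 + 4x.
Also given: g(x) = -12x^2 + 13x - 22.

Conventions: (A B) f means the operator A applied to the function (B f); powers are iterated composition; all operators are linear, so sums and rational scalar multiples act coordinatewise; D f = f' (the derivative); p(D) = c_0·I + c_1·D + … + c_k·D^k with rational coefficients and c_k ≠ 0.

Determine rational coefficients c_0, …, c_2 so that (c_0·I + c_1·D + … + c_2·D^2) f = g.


c_0 = 4, c_1 = 1/2, c_2 = 4

D^0 f = -3x^2 + 4x
D^1 f = -6x + 4
D^2 f = -6
matching coefficients of g against c_0 f + c_1 Df + … from the top degree down determines the c_i
solution: c_0 = 4, c_1 = 1/2, c_2 = 4


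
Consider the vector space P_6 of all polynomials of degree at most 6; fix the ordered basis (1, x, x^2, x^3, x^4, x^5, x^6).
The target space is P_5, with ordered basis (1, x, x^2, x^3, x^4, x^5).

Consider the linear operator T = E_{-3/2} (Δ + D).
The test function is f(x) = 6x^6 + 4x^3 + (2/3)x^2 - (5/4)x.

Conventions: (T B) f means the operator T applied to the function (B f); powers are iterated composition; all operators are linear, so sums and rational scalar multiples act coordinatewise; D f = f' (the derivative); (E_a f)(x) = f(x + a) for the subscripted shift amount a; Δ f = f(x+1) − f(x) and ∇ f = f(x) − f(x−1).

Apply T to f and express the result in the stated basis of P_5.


Δ f = 36x^5 + 90x^4 + 120x^3 + 102x^2 + (148/3)x + 113/12
D f = 36x^5 + 12x^2 + (4/3)x - 5/4
(Δ + D) f = 72x^5 + 90x^4 + 120x^3 + 114x^2 + (152/3)x + 49/6
E_{-3/2} (Δ + D) f = 72x^5 - 450x^4 + 1200x^3 - 1641x^2 + (6757/6)x - 7379/24

the result is g(x) = 72x^5 - 450x^4 + 1200x^3 - 1641x^2 + (6757/6)x - 7379/24


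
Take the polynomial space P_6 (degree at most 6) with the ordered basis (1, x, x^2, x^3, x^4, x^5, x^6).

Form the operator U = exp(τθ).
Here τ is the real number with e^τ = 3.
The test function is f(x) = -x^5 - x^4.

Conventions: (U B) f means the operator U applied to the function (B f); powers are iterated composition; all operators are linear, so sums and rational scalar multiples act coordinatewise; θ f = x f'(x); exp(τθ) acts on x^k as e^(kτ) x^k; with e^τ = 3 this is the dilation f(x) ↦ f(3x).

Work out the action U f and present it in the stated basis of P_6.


exp(τθ) x^k = e^(kτ) x^k; with e^τ = 3 this sends x^k to 3^k x^k
x^4 ↦ 81 x^4
x^5 ↦ 243 x^5
applying this coordinatewise to f: exp(τθ) f = -243x^5 - 81x^4

g(x) = -243x^5 - 81x^4


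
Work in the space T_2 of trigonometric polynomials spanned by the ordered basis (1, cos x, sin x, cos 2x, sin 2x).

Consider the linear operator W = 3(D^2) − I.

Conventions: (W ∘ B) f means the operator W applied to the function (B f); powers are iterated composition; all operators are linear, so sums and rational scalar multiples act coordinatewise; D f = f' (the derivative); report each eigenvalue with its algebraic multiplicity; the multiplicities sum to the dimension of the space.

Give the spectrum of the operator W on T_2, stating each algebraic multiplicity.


λ = -13 (multiplicity 2), λ = -4 (multiplicity 2), λ = -1 (multiplicity 1)

image of 1: -1
image of cos x: -4cos x
image of sin x: -4sin x
image of cos 2x: -13cos 2x
image of sin 2x: -13sin 2x
the matrix is diagonal; its diagonal is (-1, -4, -4, -13, -13)
for a triangular matrix the eigenvalues are the diagonal entries, with algebraic multiplicity their repetition count
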